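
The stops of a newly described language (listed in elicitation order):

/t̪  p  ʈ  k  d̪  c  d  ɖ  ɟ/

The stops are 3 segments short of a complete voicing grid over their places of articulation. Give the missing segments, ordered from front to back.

place of articulation  voiceless  voiced  
bilabial          p         —       
dental            t̪        d̪      
alveolar          —         d       
retroflex         ʈ         ɖ       
palatal           c         ɟ       
velar             k         —       
Gaps, from front to back: bilabial lacks voiced (/b/); alveolar lacks voiceless (/t/); velar lacks voiced (/ɡ/).

/b/, /t/, /ɡ/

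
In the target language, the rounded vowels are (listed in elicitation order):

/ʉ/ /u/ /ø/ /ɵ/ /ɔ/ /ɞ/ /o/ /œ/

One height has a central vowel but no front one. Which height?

high

high: front —, central /ʉ/, back /u/.
high-mid: front /ø/, central /ɵ/, back /o/.
low-mid: front /œ/, central /ɞ/, back /ɔ/.
Every height has a front member except high, where /y/ would be expected.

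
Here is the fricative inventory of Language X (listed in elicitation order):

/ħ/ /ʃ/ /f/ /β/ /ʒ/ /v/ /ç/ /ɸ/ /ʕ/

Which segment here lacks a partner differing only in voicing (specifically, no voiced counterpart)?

Bilabial: /ɸ/ ~ /β/
Labiodental: /f/ ~ /v/
Postalveolar: /ʃ/ ~ /ʒ/
Pharyngeal: /ħ/ ~ /ʕ/
Palatal: only /ç/ (voiceless); no voiced partner.
So /ç/ is the unpaired segment.

/ç/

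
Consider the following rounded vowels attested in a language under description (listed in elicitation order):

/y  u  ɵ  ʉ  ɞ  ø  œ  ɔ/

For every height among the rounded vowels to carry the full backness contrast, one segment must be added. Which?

height            front     central   back    
high              y         ʉ         u       
high-mid          ø         ɵ         —       
low-mid           œ         ɞ         ɔ       
The high-mid row has no back member, so the gap is the high-mid back rounded vowel /o/.

/o/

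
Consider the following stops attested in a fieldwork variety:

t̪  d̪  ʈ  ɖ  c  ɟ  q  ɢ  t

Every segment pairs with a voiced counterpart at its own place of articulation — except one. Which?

/t/

Dental: /t̪/ ~ /d̪/
Retroflex: /ʈ/ ~ /ɖ/
Palatal: /c/ ~ /ɟ/
Uvular: /q/ ~ /ɢ/
Alveolar: only /t/ (voiceless); no voiced partner.
So /t/ is the unpaired segment.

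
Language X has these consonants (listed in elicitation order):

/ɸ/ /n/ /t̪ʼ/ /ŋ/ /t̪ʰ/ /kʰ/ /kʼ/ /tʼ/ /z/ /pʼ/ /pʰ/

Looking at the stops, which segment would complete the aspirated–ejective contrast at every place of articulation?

bilabial: aspirated /pʰ/, ejective /pʼ/.
dental: aspirated /t̪ʰ/, ejective /t̪ʼ/.
alveolar: aspirated —, ejective /tʼ/.
velar: aspirated /kʰ/, ejective /kʼ/.
The alveolar row has no aspirated member, so the gap is the aspirated alveolar stop /tʰ/.

/tʰ/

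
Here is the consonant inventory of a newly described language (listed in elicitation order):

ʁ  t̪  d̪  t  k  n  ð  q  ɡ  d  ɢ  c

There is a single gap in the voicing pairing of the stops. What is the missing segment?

dental: voiceless /t̪/, voiced /d̪/.
alveolar: voiceless /t/, voiced /d/.
palatal: voiceless /c/, voiced —.
velar: voiceless /k/, voiced /ɡ/.
uvular: voiceless /q/, voiced /ɢ/.
The palatal row has no voiced member, so the gap is the voiced palatal stop /ɟ/.

/ɟ/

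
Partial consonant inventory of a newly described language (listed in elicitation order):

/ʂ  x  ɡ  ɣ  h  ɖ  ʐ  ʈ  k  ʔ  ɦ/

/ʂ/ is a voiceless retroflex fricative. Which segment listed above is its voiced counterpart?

The voiced counterpart is a voiced retroflex fricative — in this inventory, /ʐ/.

/ʐ/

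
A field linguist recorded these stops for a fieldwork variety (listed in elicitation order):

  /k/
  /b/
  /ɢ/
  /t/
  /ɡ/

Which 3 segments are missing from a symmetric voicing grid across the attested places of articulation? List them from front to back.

/p/, /d/, /q/

bilabial: voiceless —, voiced /b/.
alveolar: voiceless /t/, voiced —.
velar: voiceless /k/, voiced /ɡ/.
uvular: voiceless —, voiced /ɢ/.
Gaps, from front to back: bilabial lacks voiceless (/p/); alveolar lacks voiced (/d/); uvular lacks voiceless (/q/).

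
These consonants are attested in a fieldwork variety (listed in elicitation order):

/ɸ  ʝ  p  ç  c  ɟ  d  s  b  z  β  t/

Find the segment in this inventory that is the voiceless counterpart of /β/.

/β/ is a voiced bilabial fricative.
The voiceless counterpart is a voiceless bilabial fricative — in this inventory, /ɸ/.

/ɸ/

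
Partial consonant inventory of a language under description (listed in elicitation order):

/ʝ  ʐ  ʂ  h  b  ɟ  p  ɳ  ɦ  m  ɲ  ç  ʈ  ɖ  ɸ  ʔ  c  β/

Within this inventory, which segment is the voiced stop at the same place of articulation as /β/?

/b/

/β/ is a voiced bilabial fricative.
The voiced stop at the same place is a voiced bilabial stop — in this inventory, /b/.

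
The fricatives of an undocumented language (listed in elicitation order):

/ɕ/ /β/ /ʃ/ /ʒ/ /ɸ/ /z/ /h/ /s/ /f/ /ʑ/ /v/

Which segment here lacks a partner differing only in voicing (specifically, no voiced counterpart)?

Bilabial: /ɸ/ ~ /β/
Labiodental: /f/ ~ /v/
Alveolar: /s/ ~ /z/
Postalveolar: /ʃ/ ~ /ʒ/
Alveolo-palatal: /ɕ/ ~ /ʑ/
Glottal: only /h/ (voiceless); no voiced partner.
So /h/ is the unpaired segment.

/h/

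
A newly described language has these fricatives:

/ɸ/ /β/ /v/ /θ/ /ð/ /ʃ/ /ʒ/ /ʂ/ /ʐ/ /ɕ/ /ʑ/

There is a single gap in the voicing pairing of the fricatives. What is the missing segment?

/f/

bilabial: voiceless /ɸ/, voiced /β/.
labiodental: voiceless —, voiced /v/.
dental: voiceless /θ/, voiced /ð/.
postalveolar: voiceless /ʃ/, voiced /ʒ/.
retroflex: voiceless /ʂ/, voiced /ʐ/.
alveolo-palatal: voiceless /ɕ/, voiced /ʑ/.
The labiodental row has no voiceless member, so the gap is the voiceless labiodental fricative /f/.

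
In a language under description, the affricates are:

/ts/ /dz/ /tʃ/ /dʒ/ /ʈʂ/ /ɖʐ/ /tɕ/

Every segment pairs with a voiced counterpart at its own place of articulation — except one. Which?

/tɕ/

Alveolar: /ts/ ~ /dz/
Postalveolar: /tʃ/ ~ /dʒ/
Retroflex: /ʈʂ/ ~ /ɖʐ/
Alveolo-palatal: only /tɕ/ (voiceless); no voiced partner.
So /tɕ/ is the unpaired segment.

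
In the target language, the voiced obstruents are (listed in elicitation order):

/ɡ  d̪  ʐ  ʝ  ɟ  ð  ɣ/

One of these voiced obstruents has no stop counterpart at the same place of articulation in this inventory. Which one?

Dental: /d̪/ ~ /ð/
Palatal: /ɟ/ ~ /ʝ/
Velar: /ɡ/ ~ /ɣ/
Retroflex: only /ʐ/ (fricative); no stop partner.
So /ʐ/ is the unpaired segment.

/ʐ/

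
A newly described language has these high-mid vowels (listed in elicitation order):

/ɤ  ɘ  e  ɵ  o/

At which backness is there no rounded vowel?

backness          unrounded  rounded 
front             e         —       
central           ɘ         ɵ       
back              ɤ         o       
Every backness has a rounded member except front, where /ø/ would be expected.

front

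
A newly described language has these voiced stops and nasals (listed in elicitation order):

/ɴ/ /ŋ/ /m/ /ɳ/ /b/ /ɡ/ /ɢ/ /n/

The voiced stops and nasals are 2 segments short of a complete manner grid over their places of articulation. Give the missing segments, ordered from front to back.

Oral stop: /b/ (bilabial), /ɡ/ (velar), /ɢ/ (uvular).
Nasal: /m/ (bilabial), /n/ (alveolar), /ɳ/ (retroflex), /ŋ/ (velar), /ɴ/ (uvular).
Gaps, from front to back: alveolar lacks oral stop (/d/); retroflex lacks oral stop (/ɖ/).

/d/, /ɖ/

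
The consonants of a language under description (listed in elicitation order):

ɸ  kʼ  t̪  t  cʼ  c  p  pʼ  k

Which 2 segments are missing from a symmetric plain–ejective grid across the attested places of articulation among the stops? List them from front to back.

place of articulation  plain     ejective
bilabial          p         pʼ      
dental            t̪        —       
alveolar          t         —       
palatal           c         cʼ      
velar             k         kʼ      
Gaps, from front to back: dental lacks ejective (/t̪ʼ/); alveolar lacks ejective (/tʼ/).

/t̪ʼ/, /tʼ/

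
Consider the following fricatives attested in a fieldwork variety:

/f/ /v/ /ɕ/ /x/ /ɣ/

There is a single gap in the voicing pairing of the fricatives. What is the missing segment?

place of articulation  voiceless  voiced  
labiodental       f         v       
alveolo-palatal   ɕ         —       
velar             x         ɣ       
The alveolo-palatal row has no voiced member, so the gap is the voiced alveolo-palatal fricative /ʑ/.

/ʑ/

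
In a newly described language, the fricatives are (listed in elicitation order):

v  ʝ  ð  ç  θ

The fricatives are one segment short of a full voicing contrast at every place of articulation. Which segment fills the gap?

/f/

place of articulation  voiceless  voiced  
labiodental       —         v       
dental            θ         ð       
palatal           ç         ʝ       
The labiodental row has no voiceless member, so the gap is the voiceless labiodental fricative /f/.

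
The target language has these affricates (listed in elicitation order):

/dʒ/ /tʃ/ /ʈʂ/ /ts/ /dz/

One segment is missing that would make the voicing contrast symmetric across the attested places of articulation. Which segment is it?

place of articulation  voiceless  voiced  
alveolar          ts        dz      
postalveolar      tʃ        dʒ      
retroflex         ʈʂ        —       
The retroflex row has no voiced member, so the gap is the voiced retroflex affricate /ɖʐ/.

/ɖʐ/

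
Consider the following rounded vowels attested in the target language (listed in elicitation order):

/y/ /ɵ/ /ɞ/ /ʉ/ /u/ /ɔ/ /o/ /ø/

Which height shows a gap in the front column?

high: front /y/, central /ʉ/, back /u/.
high-mid: front /ø/, central /ɵ/, back /o/.
low-mid: front —, central /ɞ/, back /ɔ/.
Every height has a front member except low-mid, where /œ/ would be expected.

low-mid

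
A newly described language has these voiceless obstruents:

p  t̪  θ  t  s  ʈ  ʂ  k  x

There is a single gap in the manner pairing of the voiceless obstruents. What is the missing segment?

bilabial: stop /p/, fricative —.
dental: stop /t̪/, fricative /θ/.
alveolar: stop /t/, fricative /s/.
retroflex: stop /ʈ/, fricative /ʂ/.
velar: stop /k/, fricative /x/.
The bilabial row has no fricative member, so the gap is the bilabial fricative /ɸ/.

/ɸ/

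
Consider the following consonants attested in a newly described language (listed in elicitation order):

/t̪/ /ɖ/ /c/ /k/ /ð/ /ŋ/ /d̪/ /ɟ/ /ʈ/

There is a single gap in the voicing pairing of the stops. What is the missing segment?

dental: voiceless /t̪/, voiced /d̪/.
retroflex: voiceless /ʈ/, voiced /ɖ/.
palatal: voiceless /c/, voiced /ɟ/.
velar: voiceless /k/, voiced —.
The velar row has no voiced member, so the gap is the voiced velar stop /ɡ/.

/ɡ/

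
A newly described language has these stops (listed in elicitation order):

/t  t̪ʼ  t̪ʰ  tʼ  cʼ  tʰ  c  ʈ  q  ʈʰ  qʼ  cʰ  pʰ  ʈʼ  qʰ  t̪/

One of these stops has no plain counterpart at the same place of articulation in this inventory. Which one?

Dental: /t̪/ ~ /t̪ʰ/ ~ /t̪ʼ/
Alveolar: /t/ ~ /tʰ/ ~ /tʼ/
Retroflex: /ʈ/ ~ /ʈʰ/ ~ /ʈʼ/
Palatal: /c/ ~ /cʰ/ ~ /cʼ/
Uvular: /q/ ~ /qʰ/ ~ /qʼ/
Bilabial: only /pʰ/ (aspirated); no plain partner.
So /pʰ/ is the unpaired segment.

/pʰ/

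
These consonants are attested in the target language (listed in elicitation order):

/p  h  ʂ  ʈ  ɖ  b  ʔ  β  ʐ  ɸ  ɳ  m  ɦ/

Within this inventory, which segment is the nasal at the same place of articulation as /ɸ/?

/ɸ/ is a voiceless bilabial fricative.
The nasal at the same place is a bilabial nasal — in this inventory, /m/.

/m/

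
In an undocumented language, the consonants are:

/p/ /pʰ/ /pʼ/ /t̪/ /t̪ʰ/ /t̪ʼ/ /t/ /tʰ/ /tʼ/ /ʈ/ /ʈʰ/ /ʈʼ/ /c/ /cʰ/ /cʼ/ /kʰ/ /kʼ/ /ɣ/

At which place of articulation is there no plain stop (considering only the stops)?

velar

place of articulation  plain     aspirated  ejective
bilabial          p         pʰ        pʼ      
dental            t̪        t̪ʰ       t̪ʼ     
alveolar          t         tʰ        tʼ      
retroflex         ʈ         ʈʰ        ʈʼ      
palatal           c         cʰ        cʼ      
velar             —         kʰ        kʼ      
Every place of articulation has a plain member except velar, where /k/ would be expected.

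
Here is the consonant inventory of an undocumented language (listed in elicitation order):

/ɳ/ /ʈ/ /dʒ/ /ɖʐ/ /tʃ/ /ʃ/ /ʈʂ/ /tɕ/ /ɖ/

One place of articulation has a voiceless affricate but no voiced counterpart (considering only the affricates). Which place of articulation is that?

alveolo-palatal

Voiceless: /tʃ/ (postalveolar), /ʈʂ/ (retroflex), /tɕ/ (alveolo-palatal).
Voiced: /dʒ/ (postalveolar), /ɖʐ/ (retroflex).
Every place of articulation has a voiced member except alveolo-palatal, where /dʑ/ would be expected.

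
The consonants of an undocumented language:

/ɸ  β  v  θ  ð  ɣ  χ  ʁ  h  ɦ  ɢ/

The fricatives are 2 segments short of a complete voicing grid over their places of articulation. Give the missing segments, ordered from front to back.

bilabial: voiceless /ɸ/, voiced /β/.
labiodental: voiceless —, voiced /v/.
dental: voiceless /θ/, voiced /ð/.
velar: voiceless —, voiced /ɣ/.
uvular: voiceless /χ/, voiced /ʁ/.
glottal: voiceless /h/, voiced /ɦ/.
Gaps, from front to back: labiodental lacks voiceless (/f/); velar lacks voiceless (/x/).

/f/, /x/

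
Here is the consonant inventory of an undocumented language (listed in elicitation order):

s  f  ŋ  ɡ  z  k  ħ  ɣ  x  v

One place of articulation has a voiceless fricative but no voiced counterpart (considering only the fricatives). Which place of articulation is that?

labiodental: voiceless /f/, voiced /v/.
alveolar: voiceless /s/, voiced /z/.
velar: voiceless /x/, voiced /ɣ/.
pharyngeal: voiceless /ħ/, voiced —.
Every place of articulation has a voiced member except pharyngeal, where /ʕ/ would be expected.

pharyngeal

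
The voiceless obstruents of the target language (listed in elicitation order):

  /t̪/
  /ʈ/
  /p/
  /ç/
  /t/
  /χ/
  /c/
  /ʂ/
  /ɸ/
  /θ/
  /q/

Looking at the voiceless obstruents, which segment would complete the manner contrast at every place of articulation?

place of articulation  stop      fricative
bilabial          p         ɸ       
dental            t̪        θ       
alveolar          t         —       
retroflex         ʈ         ʂ       
palatal           c         ç       
uvular            q         χ       
The alveolar row has no fricative member, so the gap is the alveolar fricative /s/.

/s/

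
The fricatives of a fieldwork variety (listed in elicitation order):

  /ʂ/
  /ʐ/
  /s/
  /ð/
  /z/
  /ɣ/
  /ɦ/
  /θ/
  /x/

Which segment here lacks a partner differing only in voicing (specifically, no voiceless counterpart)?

/ɦ/

Dental: /θ/ ~ /ð/
Alveolar: /s/ ~ /z/
Retroflex: /ʂ/ ~ /ʐ/
Velar: /x/ ~ /ɣ/
Glottal: only /ɦ/ (voiced); no voiceless partner.
So /ɦ/ is the unpaired segment.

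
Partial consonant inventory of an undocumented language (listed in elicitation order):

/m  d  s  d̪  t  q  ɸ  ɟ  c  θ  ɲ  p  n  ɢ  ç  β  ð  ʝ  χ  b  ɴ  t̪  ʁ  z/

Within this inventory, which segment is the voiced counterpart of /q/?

/q/ is a voiceless uvular stop.
The voiced counterpart is a voiced uvular stop — in this inventory, /ɢ/.

/ɢ/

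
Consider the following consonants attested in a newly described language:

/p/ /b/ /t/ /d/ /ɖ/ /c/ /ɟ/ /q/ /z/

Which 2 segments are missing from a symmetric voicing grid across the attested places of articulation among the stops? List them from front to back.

Voiceless: /p/ (bilabial), /t/ (alveolar), /c/ (palatal), /q/ (uvular).
Voiced: /b/ (bilabial), /d/ (alveolar), /ɖ/ (retroflex), /ɟ/ (palatal).
Gaps, from front to back: retroflex lacks voiceless (/ʈ/); uvular lacks voiced (/ɢ/).

/ʈ/, /ɢ/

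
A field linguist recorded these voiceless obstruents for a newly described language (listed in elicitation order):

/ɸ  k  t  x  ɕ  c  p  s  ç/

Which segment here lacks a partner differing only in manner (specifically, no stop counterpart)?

Bilabial: /p/ ~ /ɸ/
Alveolar: /t/ ~ /s/
Palatal: /c/ ~ /ç/
Velar: /k/ ~ /x/
Alveolo-palatal: only /ɕ/ (fricative); no stop partner.
So /ɕ/ is the unpaired segment.

/ɕ/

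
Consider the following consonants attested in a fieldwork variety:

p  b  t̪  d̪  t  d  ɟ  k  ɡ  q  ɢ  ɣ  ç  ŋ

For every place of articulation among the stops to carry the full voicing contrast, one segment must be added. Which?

place of articulation  voiceless  voiced  
bilabial          p         b       
dental            t̪        d̪      
alveolar          t         d       
palatal           —         ɟ       
velar             k         ɡ       
uvular            q         ɢ       
The palatal row has no voiceless member, so the gap is the voiceless palatal stop /c/.

/c/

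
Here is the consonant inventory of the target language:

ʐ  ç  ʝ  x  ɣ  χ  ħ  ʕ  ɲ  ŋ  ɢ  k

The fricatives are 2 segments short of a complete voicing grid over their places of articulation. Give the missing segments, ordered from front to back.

/ʂ/, /ʁ/

place of articulation  voiceless  voiced  
retroflex         —         ʐ       
palatal           ç         ʝ       
velar             x         ɣ       
uvular            χ         —       
pharyngeal        ħ         ʕ       
Gaps, from front to back: retroflex lacks voiceless (/ʂ/); uvular lacks voiced (/ʁ/).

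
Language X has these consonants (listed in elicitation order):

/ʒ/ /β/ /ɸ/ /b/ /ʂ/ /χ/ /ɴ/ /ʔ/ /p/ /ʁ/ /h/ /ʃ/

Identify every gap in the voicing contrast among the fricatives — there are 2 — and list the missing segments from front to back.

Voiceless: /ɸ/ (bilabial), /ʃ/ (postalveolar), /ʂ/ (retroflex), /χ/ (uvular), /h/ (glottal).
Voiced: /β/ (bilabial), /ʒ/ (postalveolar), /ʁ/ (uvular).
Gaps, from front to back: retroflex lacks voiced (/ʐ/); glottal lacks voiced (/ɦ/).

/ʐ/, /ɦ/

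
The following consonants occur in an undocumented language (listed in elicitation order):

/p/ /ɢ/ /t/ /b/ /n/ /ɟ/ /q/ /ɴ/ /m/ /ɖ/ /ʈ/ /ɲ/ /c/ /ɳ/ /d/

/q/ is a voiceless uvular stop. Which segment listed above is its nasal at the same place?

/ɴ/

The nasal at the same place is an uvular nasal — in this inventory, /ɴ/.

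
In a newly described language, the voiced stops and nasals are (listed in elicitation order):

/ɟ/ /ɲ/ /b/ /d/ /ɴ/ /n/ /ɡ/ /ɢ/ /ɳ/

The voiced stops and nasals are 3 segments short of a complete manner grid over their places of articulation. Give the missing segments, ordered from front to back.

place of articulation  oral stop  nasal   
bilabial          b         —       
alveolar          d         n       
retroflex         —         ɳ       
palatal           ɟ         ɲ       
velar             ɡ         —       
uvular            ɢ         ɴ       
Gaps, from front to back: bilabial lacks nasal (/m/); retroflex lacks oral stop (/ɖ/); velar lacks nasal (/ŋ/).

/m/, /ɖ/, /ŋ/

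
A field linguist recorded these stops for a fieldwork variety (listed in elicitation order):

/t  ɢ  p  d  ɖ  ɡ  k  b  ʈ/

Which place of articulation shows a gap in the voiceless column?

bilabial: voiceless /p/, voiced /b/.
alveolar: voiceless /t/, voiced /d/.
retroflex: voiceless /ʈ/, voiced /ɖ/.
velar: voiceless /k/, voiced /ɡ/.
uvular: voiceless —, voiced /ɢ/.
Every place of articulation has a voiceless member except uvular, where /q/ would be expected.

uvular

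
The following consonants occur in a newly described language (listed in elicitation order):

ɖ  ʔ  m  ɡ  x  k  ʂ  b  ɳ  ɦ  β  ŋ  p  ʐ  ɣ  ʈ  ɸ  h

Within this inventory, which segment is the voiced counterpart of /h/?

/h/ is a voiceless glottal fricative.
The voiced counterpart is a voiced glottal fricative — in this inventory, /ɦ/.

/ɦ/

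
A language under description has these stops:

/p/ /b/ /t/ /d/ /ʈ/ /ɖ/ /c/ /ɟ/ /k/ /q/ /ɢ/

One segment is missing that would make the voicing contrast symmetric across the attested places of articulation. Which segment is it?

bilabial: voiceless /p/, voiced /b/.
alveolar: voiceless /t/, voiced /d/.
retroflex: voiceless /ʈ/, voiced /ɖ/.
palatal: voiceless /c/, voiced /ɟ/.
velar: voiceless /k/, voiced —.
uvular: voiceless /q/, voiced /ɢ/.
The velar row has no voiced member, so the gap is the voiced velar stop /ɡ/.

/ɡ/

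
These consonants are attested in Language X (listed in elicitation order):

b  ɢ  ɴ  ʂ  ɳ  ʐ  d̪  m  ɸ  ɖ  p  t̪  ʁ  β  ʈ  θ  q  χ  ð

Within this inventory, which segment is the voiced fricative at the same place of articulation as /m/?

/m/ is a bilabial nasal.
The voiced fricative at the same place is a voiced bilabial fricative — in this inventory, /β/.

/β/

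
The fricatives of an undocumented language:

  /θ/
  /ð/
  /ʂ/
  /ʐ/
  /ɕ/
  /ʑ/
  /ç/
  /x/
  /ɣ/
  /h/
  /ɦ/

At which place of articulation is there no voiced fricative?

Voiceless: /θ/ (dental), /ʂ/ (retroflex), /ɕ/ (alveolo-palatal), /ç/ (palatal), /x/ (velar), /h/ (glottal).
Voiced: /ð/ (dental), /ʐ/ (retroflex), /ʑ/ (alveolo-palatal), /ɣ/ (velar), /ɦ/ (glottal).
Every place of articulation has a voiced member except palatal, where /ʝ/ would be expected.

palatal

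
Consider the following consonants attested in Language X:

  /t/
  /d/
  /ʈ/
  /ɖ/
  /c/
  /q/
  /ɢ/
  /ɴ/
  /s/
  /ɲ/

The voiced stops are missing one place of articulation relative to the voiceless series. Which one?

palatal

alveolar: voiceless /t/, voiced /d/.
retroflex: voiceless /ʈ/, voiced /ɖ/.
palatal: voiceless /c/, voiced —.
uvular: voiceless /q/, voiced /ɢ/.
Every place of articulation has a voiced member except palatal, where /ɟ/ would be expected.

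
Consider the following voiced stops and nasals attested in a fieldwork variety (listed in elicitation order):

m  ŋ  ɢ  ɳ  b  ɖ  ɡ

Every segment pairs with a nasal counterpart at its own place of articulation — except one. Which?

Bilabial: /b/ ~ /m/
Retroflex: /ɖ/ ~ /ɳ/
Velar: /ɡ/ ~ /ŋ/
Uvular: only /ɢ/ (oral stop); no nasal partner.
So /ɢ/ is the unpaired segment.

/ɢ/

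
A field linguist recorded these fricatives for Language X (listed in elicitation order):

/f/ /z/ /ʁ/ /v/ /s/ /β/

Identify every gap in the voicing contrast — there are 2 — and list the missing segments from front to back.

/ɸ/, /χ/

bilabial: voiceless —, voiced /β/.
labiodental: voiceless /f/, voiced /v/.
alveolar: voiceless /s/, voiced /z/.
uvular: voiceless —, voiced /ʁ/.
Gaps, from front to back: bilabial lacks voiceless (/ɸ/); uvular lacks voiceless (/χ/).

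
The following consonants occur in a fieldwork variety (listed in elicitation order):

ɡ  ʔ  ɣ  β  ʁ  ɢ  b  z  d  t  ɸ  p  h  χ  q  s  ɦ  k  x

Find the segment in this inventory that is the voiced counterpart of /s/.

/s/ is a voiceless alveolar fricative.
The voiced counterpart is a voiced alveolar fricative — in this inventory, /z/.

/z/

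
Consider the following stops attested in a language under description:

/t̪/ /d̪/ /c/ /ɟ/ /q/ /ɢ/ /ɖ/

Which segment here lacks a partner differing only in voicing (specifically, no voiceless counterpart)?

/ɖ/

Dental: /t̪/ ~ /d̪/
Palatal: /c/ ~ /ɟ/
Uvular: /q/ ~ /ɢ/
Retroflex: only /ɖ/ (voiced); no voiceless partner.
So /ɖ/ is the unpaired segment.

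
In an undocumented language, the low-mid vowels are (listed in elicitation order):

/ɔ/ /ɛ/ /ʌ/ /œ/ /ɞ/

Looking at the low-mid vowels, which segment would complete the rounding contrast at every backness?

/ɜ/

front: unrounded /ɛ/, rounded /œ/.
central: unrounded —, rounded /ɞ/.
back: unrounded /ʌ/, rounded /ɔ/.
The central row has no unrounded member, so the gap is the central unrounded vowel /ɜ/.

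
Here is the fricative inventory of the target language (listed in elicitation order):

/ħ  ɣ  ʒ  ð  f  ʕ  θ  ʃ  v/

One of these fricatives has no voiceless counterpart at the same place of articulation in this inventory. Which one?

/ɣ/

Labiodental: /f/ ~ /v/
Dental: /θ/ ~ /ð/
Postalveolar: /ʃ/ ~ /ʒ/
Pharyngeal: /ħ/ ~ /ʕ/
Velar: only /ɣ/ (voiced); no voiceless partner.
So /ɣ/ is the unpaired segment.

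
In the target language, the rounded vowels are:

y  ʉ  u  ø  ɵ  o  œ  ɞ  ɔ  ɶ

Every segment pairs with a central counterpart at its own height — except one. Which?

/ɶ/

High: /y/ ~ /ʉ/ ~ /u/
High-mid: /ø/ ~ /ɵ/ ~ /o/
Low-mid: /œ/ ~ /ɞ/ ~ /ɔ/
Low: only /ɶ/ (front); no central partner.
So /ɶ/ is the unpaired segment.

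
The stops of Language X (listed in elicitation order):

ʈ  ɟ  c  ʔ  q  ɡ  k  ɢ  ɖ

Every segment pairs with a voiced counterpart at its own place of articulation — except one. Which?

/ʔ/

Retroflex: /ʈ/ ~ /ɖ/
Palatal: /c/ ~ /ɟ/
Velar: /k/ ~ /ɡ/
Uvular: /q/ ~ /ɢ/
Glottal: only /ʔ/ (voiceless); no voiced partner.
So /ʔ/ is the unpaired segment.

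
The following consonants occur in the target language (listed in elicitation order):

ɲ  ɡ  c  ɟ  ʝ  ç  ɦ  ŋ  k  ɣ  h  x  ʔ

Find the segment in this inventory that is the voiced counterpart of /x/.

/ɣ/

/x/ is a voiceless velar fricative.
The voiced counterpart is a voiced velar fricative — in this inventory, /ɣ/.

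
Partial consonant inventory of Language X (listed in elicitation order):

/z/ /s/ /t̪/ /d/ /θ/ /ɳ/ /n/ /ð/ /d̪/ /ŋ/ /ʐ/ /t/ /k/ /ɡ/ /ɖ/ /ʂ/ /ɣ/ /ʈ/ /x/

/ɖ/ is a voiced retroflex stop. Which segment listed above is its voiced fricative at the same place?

/ʐ/

The voiced fricative at the same place is a voiced retroflex fricative — in this inventory, /ʐ/.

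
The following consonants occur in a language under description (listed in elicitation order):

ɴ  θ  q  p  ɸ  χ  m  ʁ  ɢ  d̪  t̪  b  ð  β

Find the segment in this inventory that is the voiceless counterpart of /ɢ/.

/ɢ/ is a voiced uvular stop.
The voiceless counterpart is a voiceless uvular stop — in this inventory, /q/.

/q/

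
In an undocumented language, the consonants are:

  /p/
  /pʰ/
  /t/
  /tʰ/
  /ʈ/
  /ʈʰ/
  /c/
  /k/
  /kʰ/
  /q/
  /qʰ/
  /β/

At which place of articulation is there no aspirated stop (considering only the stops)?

palatal

bilabial: plain /p/, aspirated /pʰ/.
alveolar: plain /t/, aspirated /tʰ/.
retroflex: plain /ʈ/, aspirated /ʈʰ/.
palatal: plain /c/, aspirated —.
velar: plain /k/, aspirated /kʰ/.
uvular: plain /q/, aspirated /qʰ/.
Every place of articulation has an aspirated member except palatal, where /cʰ/ would be expected.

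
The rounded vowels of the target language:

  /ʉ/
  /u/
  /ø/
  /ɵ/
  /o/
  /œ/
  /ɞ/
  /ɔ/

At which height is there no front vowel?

high

height            front     central   back    
high              —         ʉ         u       
high-mid          ø         ɵ         o       
low-mid           œ         ɞ         ɔ       
Every height has a front member except high, where /y/ would be expected.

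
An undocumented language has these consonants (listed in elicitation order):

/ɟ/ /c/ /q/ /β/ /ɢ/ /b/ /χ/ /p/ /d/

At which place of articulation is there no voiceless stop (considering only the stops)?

alveolar

bilabial: voiceless /p/, voiced /b/.
alveolar: voiceless —, voiced /d/.
palatal: voiceless /c/, voiced /ɟ/.
uvular: voiceless /q/, voiced /ɢ/.
Every place of articulation has a voiceless member except alveolar, where /t/ would be expected.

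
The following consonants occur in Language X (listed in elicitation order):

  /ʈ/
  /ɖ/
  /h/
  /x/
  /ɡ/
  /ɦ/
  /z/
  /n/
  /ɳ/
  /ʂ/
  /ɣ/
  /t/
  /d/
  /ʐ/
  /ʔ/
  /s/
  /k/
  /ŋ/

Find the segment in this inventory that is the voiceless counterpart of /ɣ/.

/x/

/ɣ/ is a voiced velar fricative.
The voiceless counterpart is a voiceless velar fricative — in this inventory, /x/.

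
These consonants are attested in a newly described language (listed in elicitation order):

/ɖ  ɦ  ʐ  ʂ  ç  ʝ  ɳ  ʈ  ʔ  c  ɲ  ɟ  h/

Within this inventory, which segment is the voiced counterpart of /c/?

/ɟ/

/c/ is a voiceless palatal stop.
The voiced counterpart is a voiced palatal stop — in this inventory, /ɟ/.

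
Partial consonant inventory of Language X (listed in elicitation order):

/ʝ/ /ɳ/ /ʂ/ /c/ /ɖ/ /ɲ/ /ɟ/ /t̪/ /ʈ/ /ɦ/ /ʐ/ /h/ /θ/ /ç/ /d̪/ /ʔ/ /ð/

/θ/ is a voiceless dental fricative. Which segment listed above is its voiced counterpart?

/ð/

The voiced counterpart is a voiced dental fricative — in this inventory, /ð/.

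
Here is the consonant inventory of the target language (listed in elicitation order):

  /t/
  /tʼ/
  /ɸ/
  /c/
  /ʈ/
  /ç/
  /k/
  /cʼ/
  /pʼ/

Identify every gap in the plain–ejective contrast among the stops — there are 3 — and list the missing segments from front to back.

place of articulation  plain     ejective
bilabial          —         pʼ      
alveolar          t         tʼ      
retroflex         ʈ         —       
palatal           c         cʼ      
velar             k         —       
Gaps, from front to back: bilabial lacks plain (/p/); retroflex lacks ejective (/ʈʼ/); velar lacks ejective (/kʼ/).

/p/, /ʈʼ/, /kʼ/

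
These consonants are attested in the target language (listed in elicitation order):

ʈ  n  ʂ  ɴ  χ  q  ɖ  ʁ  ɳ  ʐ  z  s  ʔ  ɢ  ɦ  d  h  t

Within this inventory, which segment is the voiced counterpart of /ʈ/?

/ʈ/ is a voiceless retroflex stop.
The voiced counterpart is a voiced retroflex stop — in this inventory, /ɖ/.

/ɖ/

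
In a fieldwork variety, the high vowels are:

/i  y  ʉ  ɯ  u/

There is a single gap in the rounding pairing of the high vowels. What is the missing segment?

front: unrounded /i/, rounded /y/.
central: unrounded —, rounded /ʉ/.
back: unrounded /ɯ/, rounded /u/.
The central row has no unrounded member, so the gap is the central unrounded vowel /ɨ/.

/ɨ/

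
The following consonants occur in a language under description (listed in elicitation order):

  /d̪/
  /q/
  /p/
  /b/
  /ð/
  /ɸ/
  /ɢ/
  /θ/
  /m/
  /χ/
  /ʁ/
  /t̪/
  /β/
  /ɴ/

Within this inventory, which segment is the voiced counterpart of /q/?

/q/ is a voiceless uvular stop.
The voiced counterpart is a voiced uvular stop — in this inventory, /ɢ/.

/ɢ/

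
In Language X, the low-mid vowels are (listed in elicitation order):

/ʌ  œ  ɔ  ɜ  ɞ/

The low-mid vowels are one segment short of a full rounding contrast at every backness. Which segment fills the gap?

front: unrounded —, rounded /œ/.
central: unrounded /ɜ/, rounded /ɞ/.
back: unrounded /ʌ/, rounded /ɔ/.
The front row has no unrounded member, so the gap is the front unrounded vowel /ɛ/.

/ɛ/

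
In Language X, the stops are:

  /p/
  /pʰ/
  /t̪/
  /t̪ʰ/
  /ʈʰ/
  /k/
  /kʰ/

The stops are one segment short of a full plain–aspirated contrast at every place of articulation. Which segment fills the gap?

/ʈ/

place of articulation  plain     aspirated
bilabial          p         pʰ      
dental            t̪        t̪ʰ     
retroflex         —         ʈʰ      
velar             k         kʰ      
The retroflex row has no plain member, so the gap is the plain retroflex stop /ʈ/.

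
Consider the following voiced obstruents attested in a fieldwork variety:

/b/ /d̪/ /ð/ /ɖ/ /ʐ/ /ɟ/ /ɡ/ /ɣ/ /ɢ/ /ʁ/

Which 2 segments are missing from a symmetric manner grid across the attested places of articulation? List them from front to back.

/β/, /ʝ/

place of articulation  stop      fricative
bilabial          b         —       
dental            d̪        ð       
retroflex         ɖ         ʐ       
palatal           ɟ         —       
velar             ɡ         ɣ       
uvular            ɢ         ʁ       
Gaps, from front to back: bilabial lacks fricative (/β/); palatal lacks fricative (/ʝ/).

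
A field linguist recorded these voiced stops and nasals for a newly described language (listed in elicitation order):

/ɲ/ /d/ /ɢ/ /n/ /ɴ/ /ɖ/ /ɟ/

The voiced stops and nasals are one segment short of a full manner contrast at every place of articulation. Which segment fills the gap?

place of articulation  oral stop  nasal   
alveolar          d         n       
retroflex         ɖ         —       
palatal           ɟ         ɲ       
uvular            ɢ         ɴ       
The retroflex row has no nasal member, so the gap is the retroflex nasal /ɳ/.

/ɳ/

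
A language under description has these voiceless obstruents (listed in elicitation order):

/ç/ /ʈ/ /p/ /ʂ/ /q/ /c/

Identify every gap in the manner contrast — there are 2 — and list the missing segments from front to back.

Stop: /p/ (bilabial), /ʈ/ (retroflex), /c/ (palatal), /q/ (uvular).
Fricative: /ʂ/ (retroflex), /ç/ (palatal).
Gaps, from front to back: bilabial lacks fricative (/ɸ/); uvular lacks fricative (/χ/).

/ɸ/, /χ/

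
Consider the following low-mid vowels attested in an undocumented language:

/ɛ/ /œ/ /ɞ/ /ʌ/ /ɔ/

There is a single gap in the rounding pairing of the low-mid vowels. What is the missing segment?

/ɜ/

front: unrounded /ɛ/, rounded /œ/.
central: unrounded —, rounded /ɞ/.
back: unrounded /ʌ/, rounded /ɔ/.
The central row has no unrounded member, so the gap is the central unrounded vowel /ɜ/.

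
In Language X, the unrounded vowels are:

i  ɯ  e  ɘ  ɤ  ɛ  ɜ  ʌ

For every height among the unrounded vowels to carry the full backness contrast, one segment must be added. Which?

height            front     central   back    
high              i         —         ɯ       
high-mid          e         ɘ         ɤ       
low-mid           ɛ         ɜ         ʌ       
The high row has no central member, so the gap is the high central unrounded vowel /ɨ/.

/ɨ/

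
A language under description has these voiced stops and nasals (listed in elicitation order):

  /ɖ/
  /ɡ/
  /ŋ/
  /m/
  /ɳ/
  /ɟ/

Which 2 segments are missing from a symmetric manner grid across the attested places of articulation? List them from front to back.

bilabial: oral stop —, nasal /m/.
retroflex: oral stop /ɖ/, nasal /ɳ/.
palatal: oral stop /ɟ/, nasal —.
velar: oral stop /ɡ/, nasal /ŋ/.
Gaps, from front to back: bilabial lacks oral stop (/b/); palatal lacks nasal (/ɲ/).

/b/, /ɲ/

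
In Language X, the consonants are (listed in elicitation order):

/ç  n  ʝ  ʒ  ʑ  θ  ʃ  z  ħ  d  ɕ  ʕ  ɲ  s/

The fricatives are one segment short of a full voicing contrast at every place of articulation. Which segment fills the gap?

/ð/

dental: voiceless /θ/, voiced —.
alveolar: voiceless /s/, voiced /z/.
postalveolar: voiceless /ʃ/, voiced /ʒ/.
alveolo-palatal: voiceless /ɕ/, voiced /ʑ/.
palatal: voiceless /ç/, voiced /ʝ/.
pharyngeal: voiceless /ħ/, voiced /ʕ/.
The dental row has no voiced member, so the gap is the voiced dental fricative /ð/.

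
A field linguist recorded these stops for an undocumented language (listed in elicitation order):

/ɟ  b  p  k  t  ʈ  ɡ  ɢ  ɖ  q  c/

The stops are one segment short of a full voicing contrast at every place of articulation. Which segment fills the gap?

bilabial: voiceless /p/, voiced /b/.
alveolar: voiceless /t/, voiced —.
retroflex: voiceless /ʈ/, voiced /ɖ/.
palatal: voiceless /c/, voiced /ɟ/.
velar: voiceless /k/, voiced /ɡ/.
uvular: voiceless /q/, voiced /ɢ/.
The alveolar row has no voiced member, so the gap is the voiced alveolar stop /d/.

/d/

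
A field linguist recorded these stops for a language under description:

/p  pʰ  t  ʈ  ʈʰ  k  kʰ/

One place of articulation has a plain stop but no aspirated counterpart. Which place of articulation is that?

Plain: /p/ (bilabial), /t/ (alveolar), /ʈ/ (retroflex), /k/ (velar).
Aspirated: /pʰ/ (bilabial), /ʈʰ/ (retroflex), /kʰ/ (velar).
Every place of articulation has an aspirated member except alveolar, where /tʰ/ would be expected.

alveolar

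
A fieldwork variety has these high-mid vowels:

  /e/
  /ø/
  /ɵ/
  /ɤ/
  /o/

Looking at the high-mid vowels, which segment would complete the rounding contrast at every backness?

Unrounded: /e/ (front), /ɤ/ (back).
Rounded: /ø/ (front), /ɵ/ (central), /o/ (back).
The central row has no unrounded member, so the gap is the central unrounded vowel /ɘ/.

/ɘ/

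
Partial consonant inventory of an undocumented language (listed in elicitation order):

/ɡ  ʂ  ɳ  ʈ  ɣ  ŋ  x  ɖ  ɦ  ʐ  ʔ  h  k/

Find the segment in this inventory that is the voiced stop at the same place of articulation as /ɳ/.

/ɖ/

/ɳ/ is a retroflex nasal.
The voiced stop at the same place is a voiced retroflex stop — in this inventory, /ɖ/.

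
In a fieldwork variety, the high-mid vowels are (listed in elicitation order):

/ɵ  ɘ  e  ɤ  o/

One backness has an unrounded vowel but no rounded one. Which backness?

front: unrounded /e/, rounded —.
central: unrounded /ɘ/, rounded /ɵ/.
back: unrounded /ɤ/, rounded /o/.
Every backness has a rounded member except front, where /ø/ would be expected.

front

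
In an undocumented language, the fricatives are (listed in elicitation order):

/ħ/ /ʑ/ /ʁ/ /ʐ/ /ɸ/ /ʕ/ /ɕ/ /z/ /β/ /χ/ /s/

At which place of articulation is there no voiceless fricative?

place of articulation  voiceless  voiced  
bilabial          ɸ         β       
alveolar          s         z       
retroflex         —         ʐ       
alveolo-palatal   ɕ         ʑ       
uvular            χ         ʁ       
pharyngeal        ħ         ʕ       
Every place of articulation has a voiceless member except retroflex, where /ʂ/ would be expected.

retroflex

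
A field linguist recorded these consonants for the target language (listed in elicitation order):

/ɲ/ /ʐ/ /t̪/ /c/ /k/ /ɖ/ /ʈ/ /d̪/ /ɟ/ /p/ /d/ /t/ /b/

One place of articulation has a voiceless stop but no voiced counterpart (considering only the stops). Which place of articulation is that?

bilabial: voiceless /p/, voiced /b/.
dental: voiceless /t̪/, voiced /d̪/.
alveolar: voiceless /t/, voiced /d/.
retroflex: voiceless /ʈ/, voiced /ɖ/.
palatal: voiceless /c/, voiced /ɟ/.
velar: voiceless /k/, voiced —.
Every place of articulation has a voiced member except velar, where /ɡ/ would be expected.

velar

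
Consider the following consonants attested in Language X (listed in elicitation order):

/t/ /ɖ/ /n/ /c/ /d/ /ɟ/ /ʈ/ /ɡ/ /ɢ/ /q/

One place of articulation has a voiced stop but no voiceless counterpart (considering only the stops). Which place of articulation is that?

Voiceless: /t/ (alveolar), /ʈ/ (retroflex), /c/ (palatal), /q/ (uvular).
Voiced: /d/ (alveolar), /ɖ/ (retroflex), /ɟ/ (palatal), /ɡ/ (velar), /ɢ/ (uvular).
Every place of articulation has a voiceless member except velar, where /k/ would be expected.

velar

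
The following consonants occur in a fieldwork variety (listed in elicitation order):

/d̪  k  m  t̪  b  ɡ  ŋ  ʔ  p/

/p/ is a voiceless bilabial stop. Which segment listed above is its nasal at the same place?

The nasal at the same place is a bilabial nasal — in this inventory, /m/.

/m/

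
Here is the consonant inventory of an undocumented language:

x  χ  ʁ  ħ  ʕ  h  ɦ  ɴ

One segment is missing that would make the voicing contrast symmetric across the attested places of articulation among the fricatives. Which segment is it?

Voiceless: /x/ (velar), /χ/ (uvular), /ħ/ (pharyngeal), /h/ (glottal).
Voiced: /ʁ/ (uvular), /ʕ/ (pharyngeal), /ɦ/ (glottal).
The velar row has no voiced member, so the gap is the voiced velar fricative /ɣ/.

/ɣ/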